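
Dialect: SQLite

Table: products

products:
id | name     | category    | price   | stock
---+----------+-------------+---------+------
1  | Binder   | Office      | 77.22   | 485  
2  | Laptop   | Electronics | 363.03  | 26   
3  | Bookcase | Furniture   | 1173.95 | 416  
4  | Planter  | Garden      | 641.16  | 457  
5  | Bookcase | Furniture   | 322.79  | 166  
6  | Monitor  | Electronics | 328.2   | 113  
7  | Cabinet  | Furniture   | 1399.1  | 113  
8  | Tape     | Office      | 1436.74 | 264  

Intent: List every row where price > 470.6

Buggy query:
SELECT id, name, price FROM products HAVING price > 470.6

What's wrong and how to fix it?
Bug: HAVING filters the output of aggregation, but this query has no GROUP BY and no aggregate functions, so SQLite rejects it (HAVING clause on a non-aggregate query); the condition here is per row

Fix: Use WHERE for row-level filtering

Corrected query:
SELECT id, name, price FROM products WHERE price > 470.6

Result:
id | name     | price  
---+----------+--------
3  | Bookcase | 1173.95
4  | Planter  | 641.16 
7  | Cabinet  | 1399.1 
8  | Tape     | 1436.74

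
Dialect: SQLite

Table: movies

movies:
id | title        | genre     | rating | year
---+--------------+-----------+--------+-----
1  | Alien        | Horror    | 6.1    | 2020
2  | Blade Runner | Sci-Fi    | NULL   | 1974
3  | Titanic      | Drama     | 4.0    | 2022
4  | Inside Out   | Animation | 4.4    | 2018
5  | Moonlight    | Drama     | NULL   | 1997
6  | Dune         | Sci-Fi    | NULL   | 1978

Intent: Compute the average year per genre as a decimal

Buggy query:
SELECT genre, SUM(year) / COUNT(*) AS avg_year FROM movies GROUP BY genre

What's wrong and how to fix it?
Bug: SUM(year) and COUNT(*) are both integers; the division truncates the fractional part

Fix: Cast one side to REAL so the division keeps the fractional part

Corrected query:
SELECT genre, SUM(year) * 1.0 / COUNT(*) AS avg_year FROM movies GROUP BY genre

Result:
genre     | avg_year
----------+---------
Animation | 2018    
Drama     | 2009.5  
Horror    | 2020    
Sci-Fi    | 1976    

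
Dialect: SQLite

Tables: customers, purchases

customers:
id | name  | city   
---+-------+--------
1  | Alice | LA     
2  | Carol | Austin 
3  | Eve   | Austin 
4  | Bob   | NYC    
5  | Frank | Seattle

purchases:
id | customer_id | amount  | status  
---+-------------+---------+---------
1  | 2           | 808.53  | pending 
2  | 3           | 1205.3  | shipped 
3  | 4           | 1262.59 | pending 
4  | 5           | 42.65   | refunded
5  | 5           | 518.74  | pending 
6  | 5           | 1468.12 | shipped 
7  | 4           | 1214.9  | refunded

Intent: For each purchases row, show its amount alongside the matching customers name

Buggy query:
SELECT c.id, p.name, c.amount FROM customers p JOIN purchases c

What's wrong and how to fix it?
Bug: JOIN with no ON clause produces a cartesian product; every purchases row pairs with every customers row

Fix: Add ON c.customer_id = p.id to the JOIN

Corrected query:
SELECT c.id, p.name, c.amount FROM customers p JOIN purchases c ON c.customer_id = p.id

Result:
id | name  | amount 
---+-------+--------
1  | Carol | 808.53 
2  | Eve   | 1205.3 
3  | Bob   | 1262.59
4  | Frank | 42.65  
5  | Frank | 518.74 
6  | Frank | 1468.12
7  | Bob   | 1214.9 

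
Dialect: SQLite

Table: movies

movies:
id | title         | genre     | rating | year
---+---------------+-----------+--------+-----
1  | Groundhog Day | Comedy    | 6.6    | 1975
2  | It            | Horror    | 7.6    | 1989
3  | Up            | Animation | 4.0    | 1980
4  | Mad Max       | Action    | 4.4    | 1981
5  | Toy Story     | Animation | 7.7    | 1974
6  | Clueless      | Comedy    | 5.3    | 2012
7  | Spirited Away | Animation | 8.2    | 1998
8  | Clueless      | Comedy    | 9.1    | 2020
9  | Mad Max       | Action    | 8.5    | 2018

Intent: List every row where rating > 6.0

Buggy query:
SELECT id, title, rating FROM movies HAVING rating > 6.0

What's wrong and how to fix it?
Bug: This is a non-aggregate query (no GROUP BY, no aggregates), so in SQLite the HAVING clause is invalid here; a row-level condition belongs in WHERE

Fix: Use WHERE for row-level filtering

Corrected query:
SELECT id, title, rating FROM movies WHERE rating > 6.0

Result:
id | title         | rating
---+---------------+-------
1  | Groundhog Day | 6.6   
2  | It            | 7.6   
5  | Toy Story     | 7.7   
7  | Spirited Away | 8.2   
8  | Clueless      | 9.1   
9  | Mad Max       | 8.5   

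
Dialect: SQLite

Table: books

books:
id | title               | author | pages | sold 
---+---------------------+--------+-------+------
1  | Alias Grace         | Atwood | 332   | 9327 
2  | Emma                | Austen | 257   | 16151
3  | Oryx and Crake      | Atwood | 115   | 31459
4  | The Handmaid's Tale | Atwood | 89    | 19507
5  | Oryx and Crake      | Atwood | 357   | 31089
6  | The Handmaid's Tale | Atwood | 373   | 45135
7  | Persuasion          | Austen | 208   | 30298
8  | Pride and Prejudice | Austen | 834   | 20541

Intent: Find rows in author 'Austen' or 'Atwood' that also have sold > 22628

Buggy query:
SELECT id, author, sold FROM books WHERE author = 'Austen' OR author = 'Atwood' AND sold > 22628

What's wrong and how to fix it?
Bug: AND binds tighter than OR, so this parses as author = 'Austen' OR (author = 'Atwood' AND sold > 22628)

Fix: Add parentheses around the OR so the AND applies to both alternatives

Corrected query:
SELECT id, author, sold FROM books WHERE (author = 'Austen' OR author = 'Atwood') AND sold > 22628

Result:
id | author | sold 
---+--------+------
3  | Atwood | 31459
5  | Atwood | 31089
6  | Atwood | 45135
7  | Austen | 30298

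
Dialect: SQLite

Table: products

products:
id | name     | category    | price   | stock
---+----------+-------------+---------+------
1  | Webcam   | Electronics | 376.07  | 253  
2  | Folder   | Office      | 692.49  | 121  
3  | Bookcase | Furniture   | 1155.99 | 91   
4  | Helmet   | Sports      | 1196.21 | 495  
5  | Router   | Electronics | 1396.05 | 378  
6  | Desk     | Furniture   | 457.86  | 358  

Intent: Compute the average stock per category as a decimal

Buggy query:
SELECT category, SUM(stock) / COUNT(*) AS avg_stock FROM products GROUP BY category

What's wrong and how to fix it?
Bug: SUM(stock) and COUNT(*) are both integers; the division truncates the fractional part

Fix: Multiply by 1.0 (or CAST to REAL) to force floating-point division

Corrected query:
SELECT category, SUM(stock) * 1.0 / COUNT(*) AS avg_stock FROM products GROUP BY category

Result:
category    | avg_stock
------------+----------
Electronics | 315.5    
Furniture   | 224.5    
Office      | 121      
Sports      | 495      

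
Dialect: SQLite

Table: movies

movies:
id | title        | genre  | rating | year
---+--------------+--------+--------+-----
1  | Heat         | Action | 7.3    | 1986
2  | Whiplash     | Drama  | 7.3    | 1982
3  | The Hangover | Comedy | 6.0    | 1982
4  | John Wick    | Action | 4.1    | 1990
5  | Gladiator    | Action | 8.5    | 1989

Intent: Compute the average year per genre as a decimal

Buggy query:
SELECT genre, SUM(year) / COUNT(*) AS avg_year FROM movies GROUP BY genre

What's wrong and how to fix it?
Bug: Both operands are integers, so '/' performs integer division and truncates

Fix: Cast one side to REAL so the division keeps the fractional part

Corrected query:
SELECT genre, SUM(year) * 1.0 / COUNT(*) AS avg_year FROM movies GROUP BY genre

Result:
genre  | avg_year   
-------+------------
Action | 1988.333333
Comedy | 1982       
Drama  | 1982       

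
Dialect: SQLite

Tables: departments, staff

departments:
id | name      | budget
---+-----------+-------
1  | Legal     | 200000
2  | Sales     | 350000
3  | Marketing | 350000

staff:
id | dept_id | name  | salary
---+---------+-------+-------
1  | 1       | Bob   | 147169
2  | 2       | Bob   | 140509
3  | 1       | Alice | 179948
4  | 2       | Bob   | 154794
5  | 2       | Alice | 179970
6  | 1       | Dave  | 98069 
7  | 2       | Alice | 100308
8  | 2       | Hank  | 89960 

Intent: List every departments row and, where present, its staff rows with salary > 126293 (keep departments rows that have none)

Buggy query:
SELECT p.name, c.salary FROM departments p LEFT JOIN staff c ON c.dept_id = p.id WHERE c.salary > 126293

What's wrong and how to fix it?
Bug: A WHERE condition on the right-hand table after LEFT JOIN drops unmatched parents

Fix: Put 'c.salary > 126293' in the JOIN's ON clause instead of WHERE

Corrected query:
SELECT p.name, c.salary FROM departments p LEFT JOIN staff c ON c.dept_id = p.id AND c.salary > 126293

Result:
name      | salary
----------+-------
Legal     | 147169
Legal     | 179948
Sales     | 140509
Sales     | 154794
Sales     | 179970
Marketing | NULL  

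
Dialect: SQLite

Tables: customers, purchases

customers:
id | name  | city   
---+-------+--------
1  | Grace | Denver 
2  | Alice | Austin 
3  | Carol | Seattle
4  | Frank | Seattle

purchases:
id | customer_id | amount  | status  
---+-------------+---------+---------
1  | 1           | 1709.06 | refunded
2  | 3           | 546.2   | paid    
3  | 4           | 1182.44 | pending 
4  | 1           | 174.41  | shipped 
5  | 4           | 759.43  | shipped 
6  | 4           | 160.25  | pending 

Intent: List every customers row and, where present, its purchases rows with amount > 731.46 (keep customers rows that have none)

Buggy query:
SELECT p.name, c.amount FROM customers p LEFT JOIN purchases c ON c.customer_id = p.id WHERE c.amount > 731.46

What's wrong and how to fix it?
Bug: Filtering c.amount in WHERE discards the NULL rows produced by LEFT JOIN, turning it into an inner join

Fix: Put 'c.amount > 731.46' in the JOIN's ON clause instead of WHERE

Corrected query:
SELECT p.name, c.amount FROM customers p LEFT JOIN purchases c ON c.customer_id = p.id AND c.amount > 731.46

Result:
name  | amount 
------+--------
Grace | 1709.06
Alice | NULL   
Carol | NULL   
Frank | 759.43 
Frank | 1182.44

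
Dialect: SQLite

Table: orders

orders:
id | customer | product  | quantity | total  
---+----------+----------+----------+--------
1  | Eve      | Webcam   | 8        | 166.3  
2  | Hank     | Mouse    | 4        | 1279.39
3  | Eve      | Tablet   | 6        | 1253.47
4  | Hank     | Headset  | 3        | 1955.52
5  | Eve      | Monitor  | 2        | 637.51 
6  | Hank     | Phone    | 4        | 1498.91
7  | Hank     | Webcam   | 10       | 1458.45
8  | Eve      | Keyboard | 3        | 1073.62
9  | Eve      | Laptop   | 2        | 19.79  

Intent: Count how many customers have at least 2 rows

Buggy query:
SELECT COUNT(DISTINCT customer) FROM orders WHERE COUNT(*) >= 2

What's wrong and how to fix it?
Bug: WHERE filters individual rows, not groups, so a group-level COUNT is invalid there

Fix: Group first with HAVING COUNT(*) >= 2, then COUNT the resulting groups

Corrected query:
SELECT COUNT(*) FROM (SELECT customer FROM orders GROUP BY customer HAVING COUNT(*) >= 2)

Result:
COUNT(*)
--------
2       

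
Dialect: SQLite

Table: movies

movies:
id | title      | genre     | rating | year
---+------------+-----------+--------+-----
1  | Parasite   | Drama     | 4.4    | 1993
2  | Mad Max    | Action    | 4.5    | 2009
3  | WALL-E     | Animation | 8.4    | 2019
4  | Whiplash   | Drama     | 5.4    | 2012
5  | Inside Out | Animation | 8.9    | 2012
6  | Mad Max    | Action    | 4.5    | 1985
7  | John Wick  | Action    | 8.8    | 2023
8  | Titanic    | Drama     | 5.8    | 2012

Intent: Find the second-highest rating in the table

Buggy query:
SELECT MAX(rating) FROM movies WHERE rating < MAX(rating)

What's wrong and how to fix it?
Bug: MAX(rating) on the right of the comparison is an aggregate-in-WHERE error

Fix: Put the inner MAX in a scalar subquery

Corrected query:
SELECT MAX(rating) FROM movies WHERE rating < (SELECT MAX(rating) FROM movies)

Result:
MAX(rating)
-----------
8.8        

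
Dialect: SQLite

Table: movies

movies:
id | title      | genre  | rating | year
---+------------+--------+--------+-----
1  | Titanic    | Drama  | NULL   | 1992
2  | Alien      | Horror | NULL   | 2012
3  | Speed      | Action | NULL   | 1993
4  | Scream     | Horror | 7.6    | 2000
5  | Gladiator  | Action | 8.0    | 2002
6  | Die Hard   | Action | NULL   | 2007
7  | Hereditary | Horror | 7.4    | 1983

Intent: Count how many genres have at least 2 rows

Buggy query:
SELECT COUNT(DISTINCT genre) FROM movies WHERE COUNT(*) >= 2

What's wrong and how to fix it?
Bug: WHERE filters individual rows, not groups, so a group-level COUNT is invalid there

Fix: Group first with HAVING COUNT(*) >= 2, then COUNT the resulting groups

Corrected query:
SELECT COUNT(*) FROM (SELECT genre FROM movies GROUP BY genre HAVING COUNT(*) >= 2)

Result:
COUNT(*)
--------
2       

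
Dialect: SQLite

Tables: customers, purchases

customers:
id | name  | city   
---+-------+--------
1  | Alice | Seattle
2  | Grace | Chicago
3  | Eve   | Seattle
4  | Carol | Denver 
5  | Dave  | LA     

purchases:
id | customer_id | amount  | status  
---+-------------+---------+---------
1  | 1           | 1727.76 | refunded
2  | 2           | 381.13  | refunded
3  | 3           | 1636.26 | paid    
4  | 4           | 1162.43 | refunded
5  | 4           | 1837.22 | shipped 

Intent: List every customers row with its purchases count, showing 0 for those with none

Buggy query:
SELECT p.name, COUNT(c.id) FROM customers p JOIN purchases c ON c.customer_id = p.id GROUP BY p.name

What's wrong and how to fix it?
Bug: An inner join excludes parents with zero children

Fix: Use LEFT JOIN so parents without children still appear (COUNT(c.id) gives 0)

Corrected query:
SELECT p.name, COUNT(c.id) FROM customers p LEFT JOIN purchases c ON c.customer_id = p.id GROUP BY p.name

Result:
name  | COUNT(c.id)
------+------------
Alice | 1          
Carol | 2          
Dave  | 0          
Eve   | 1          
Grace | 1          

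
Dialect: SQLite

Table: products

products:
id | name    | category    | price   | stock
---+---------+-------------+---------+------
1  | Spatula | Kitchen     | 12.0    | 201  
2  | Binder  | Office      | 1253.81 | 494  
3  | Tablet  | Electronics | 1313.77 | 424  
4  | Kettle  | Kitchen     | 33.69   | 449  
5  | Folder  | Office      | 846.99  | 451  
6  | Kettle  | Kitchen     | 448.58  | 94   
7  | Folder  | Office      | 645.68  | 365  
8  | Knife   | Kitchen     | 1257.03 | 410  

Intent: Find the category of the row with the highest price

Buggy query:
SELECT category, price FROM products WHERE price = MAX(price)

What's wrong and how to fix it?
Bug: WHERE is evaluated per row; an aggregate over the whole table isn't defined there

Fix: Wrap MAX in a scalar subquery so WHERE compares against a single value

Corrected query:
SELECT category, price FROM products WHERE price = (SELECT MAX(price) FROM products)

Result:
category    | price  
------------+--------
Electronics | 1313.77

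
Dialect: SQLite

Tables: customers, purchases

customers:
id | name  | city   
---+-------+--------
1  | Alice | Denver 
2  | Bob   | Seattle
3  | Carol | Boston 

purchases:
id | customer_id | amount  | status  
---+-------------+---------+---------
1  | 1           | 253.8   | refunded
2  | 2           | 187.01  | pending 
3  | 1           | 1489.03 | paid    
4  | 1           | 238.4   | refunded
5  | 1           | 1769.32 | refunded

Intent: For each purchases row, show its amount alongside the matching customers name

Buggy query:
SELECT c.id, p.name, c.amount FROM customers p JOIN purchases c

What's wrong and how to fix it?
Bug: Missing join condition: each purchases row is matched to all customers rows instead of just its own

Fix: Add ON c.customer_id = p.id to the JOIN

Corrected query:
SELECT c.id, p.name, c.amount FROM customers p JOIN purchases c ON c.customer_id = p.id

Result:
id | name  | amount 
---+-------+--------
1  | Alice | 253.8  
2  | Bob   | 187.01 
3  | Alice | 1489.03
4  | Alice | 238.4  
5  | Alice | 1769.32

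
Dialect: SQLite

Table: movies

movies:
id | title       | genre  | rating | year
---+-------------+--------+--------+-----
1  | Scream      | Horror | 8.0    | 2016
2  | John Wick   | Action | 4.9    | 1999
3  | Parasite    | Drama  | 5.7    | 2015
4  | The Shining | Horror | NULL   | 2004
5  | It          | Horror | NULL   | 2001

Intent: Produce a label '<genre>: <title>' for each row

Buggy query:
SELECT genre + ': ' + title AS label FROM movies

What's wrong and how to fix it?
Bug: '+' is numeric addition; on text columns SQLite converts them to 0 instead of concatenating

Fix: Replace + with || to concatenate text

Corrected query:
SELECT genre || ': ' || title AS label FROM movies

Result:
label              
-------------------
Horror: Scream     
Action: John Wick  
Drama: Parasite    
Horror: The Shining
Horror: It         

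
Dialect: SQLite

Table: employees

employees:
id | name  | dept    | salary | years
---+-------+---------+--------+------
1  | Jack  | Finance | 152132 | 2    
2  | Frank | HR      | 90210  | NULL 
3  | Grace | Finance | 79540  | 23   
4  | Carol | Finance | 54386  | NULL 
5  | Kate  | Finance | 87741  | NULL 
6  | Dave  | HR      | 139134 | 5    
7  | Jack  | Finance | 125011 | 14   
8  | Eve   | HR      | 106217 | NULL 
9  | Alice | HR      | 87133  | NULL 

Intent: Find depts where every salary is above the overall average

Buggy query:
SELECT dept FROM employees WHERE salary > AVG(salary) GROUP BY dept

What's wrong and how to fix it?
Bug: AVG() is an aggregate; it can't sit directly in WHERE

Fix: Use a subquery for AVG and a HAVING MIN(...) filter so the condition holds for every row in the group

Corrected query:
SELECT dept FROM employees GROUP BY dept HAVING MIN(salary) > (SELECT AVG(salary) FROM employees)

Result:
(no rows)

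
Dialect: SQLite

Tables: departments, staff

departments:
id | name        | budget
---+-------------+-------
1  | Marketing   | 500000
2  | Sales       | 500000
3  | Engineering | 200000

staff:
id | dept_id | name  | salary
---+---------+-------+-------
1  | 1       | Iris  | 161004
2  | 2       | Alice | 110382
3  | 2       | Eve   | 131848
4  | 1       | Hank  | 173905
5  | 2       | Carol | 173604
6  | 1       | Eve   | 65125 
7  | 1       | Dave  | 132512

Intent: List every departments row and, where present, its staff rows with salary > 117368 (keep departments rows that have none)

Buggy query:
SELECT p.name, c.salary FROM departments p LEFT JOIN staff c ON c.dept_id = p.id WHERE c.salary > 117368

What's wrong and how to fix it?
Bug: Filtering c.salary in WHERE discards the NULL rows produced by LEFT JOIN, turning it into an inner join

Fix: Move the right-table condition into the ON clause so unmatched parents are kept

Corrected query:
SELECT p.name, c.salary FROM departments p LEFT JOIN staff c ON c.dept_id = p.id AND c.salary > 117368

Result:
name        | salary
------------+-------
Marketing   | 132512
Marketing   | 161004
Marketing   | 173905
Sales       | 131848
Sales       | 173604
Engineering | NULL  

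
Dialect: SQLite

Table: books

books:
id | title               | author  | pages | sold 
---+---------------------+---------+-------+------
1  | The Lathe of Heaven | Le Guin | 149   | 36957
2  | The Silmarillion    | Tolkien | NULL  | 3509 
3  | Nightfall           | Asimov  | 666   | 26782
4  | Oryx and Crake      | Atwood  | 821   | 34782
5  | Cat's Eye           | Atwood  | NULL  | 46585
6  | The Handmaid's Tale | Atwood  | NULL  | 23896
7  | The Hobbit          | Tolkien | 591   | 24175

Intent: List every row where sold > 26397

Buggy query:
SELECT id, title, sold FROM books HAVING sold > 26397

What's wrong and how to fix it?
Bug: This is a non-aggregate query (no GROUP BY, no aggregates), so in SQLite the HAVING clause is invalid here; a row-level condition belongs in WHERE

Fix: Use WHERE for row-level filtering

Corrected query:
SELECT id, title, sold FROM books WHERE sold > 26397

Result:
id | title               | sold 
---+---------------------+------
1  | The Lathe of Heaven | 36957
3  | Nightfall           | 26782
4  | Oryx and Crake      | 34782
5  | Cat's Eye           | 46585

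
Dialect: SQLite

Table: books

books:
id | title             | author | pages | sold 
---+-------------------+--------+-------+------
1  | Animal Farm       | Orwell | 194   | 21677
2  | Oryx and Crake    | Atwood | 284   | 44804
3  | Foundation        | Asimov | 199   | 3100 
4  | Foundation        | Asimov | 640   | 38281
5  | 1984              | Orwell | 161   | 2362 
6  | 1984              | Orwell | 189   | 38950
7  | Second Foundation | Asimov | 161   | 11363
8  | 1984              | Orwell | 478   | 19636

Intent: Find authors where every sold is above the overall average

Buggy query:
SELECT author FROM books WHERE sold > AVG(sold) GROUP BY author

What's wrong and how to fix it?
Bug: WHERE evaluates per row before aggregation, so AVG() is unavailable

Fix: Use a subquery for AVG and a HAVING MIN(...) filter so the condition holds for every row in the group

Corrected query:
SELECT author FROM books GROUP BY author HAVING MIN(sold) > (SELECT AVG(sold) FROM books)

Result:
author
------
Atwood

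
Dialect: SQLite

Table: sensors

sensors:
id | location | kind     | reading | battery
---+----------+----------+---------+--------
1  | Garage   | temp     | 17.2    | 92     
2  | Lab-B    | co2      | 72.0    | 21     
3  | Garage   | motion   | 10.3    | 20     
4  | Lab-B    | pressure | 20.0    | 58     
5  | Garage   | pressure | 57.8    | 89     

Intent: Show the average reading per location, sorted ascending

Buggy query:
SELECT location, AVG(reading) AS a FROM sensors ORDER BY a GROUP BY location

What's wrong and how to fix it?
Bug: ORDER BY appears before GROUP BY; SQL clause order requires GROUP BY first

Fix: Move ORDER BY to the end, after GROUP BY

Corrected query:
SELECT location, AVG(reading) AS a FROM sensors GROUP BY location ORDER BY a

Result:
location | a        
---------+----------
Garage   | 28.433333
Lab-B    | 46       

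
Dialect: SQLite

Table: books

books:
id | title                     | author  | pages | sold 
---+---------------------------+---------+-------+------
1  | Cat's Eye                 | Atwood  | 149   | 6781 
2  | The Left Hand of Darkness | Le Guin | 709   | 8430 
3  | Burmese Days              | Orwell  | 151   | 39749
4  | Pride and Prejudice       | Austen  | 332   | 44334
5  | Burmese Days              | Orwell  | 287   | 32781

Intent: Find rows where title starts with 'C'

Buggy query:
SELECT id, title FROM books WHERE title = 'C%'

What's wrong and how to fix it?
Bug: '=' compares the literal string including the % character; pattern matching needs LIKE

Fix: Replace '=' with LIKE so 'C%' is treated as a pattern

Corrected query:
SELECT id, title FROM books WHERE title LIKE 'C%'

Result:
id | title    
---+----------
1  | Cat's Eye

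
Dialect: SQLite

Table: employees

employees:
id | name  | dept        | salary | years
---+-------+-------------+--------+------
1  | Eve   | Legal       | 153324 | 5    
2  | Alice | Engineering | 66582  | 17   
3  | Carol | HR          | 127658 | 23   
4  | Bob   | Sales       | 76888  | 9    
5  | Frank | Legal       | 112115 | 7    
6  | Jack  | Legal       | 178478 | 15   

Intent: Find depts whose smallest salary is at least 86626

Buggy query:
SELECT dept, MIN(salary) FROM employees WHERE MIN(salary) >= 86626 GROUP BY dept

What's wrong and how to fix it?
Bug: MIN() in WHERE is a misuse of aggregate

Fix: Use HAVING for the per-group MIN condition

Corrected query:
SELECT dept, MIN(salary) FROM employees GROUP BY dept HAVING MIN(salary) >= 86626

Result:
dept  | MIN(salary)
------+------------
HR    | 127658     
Legal | 112115     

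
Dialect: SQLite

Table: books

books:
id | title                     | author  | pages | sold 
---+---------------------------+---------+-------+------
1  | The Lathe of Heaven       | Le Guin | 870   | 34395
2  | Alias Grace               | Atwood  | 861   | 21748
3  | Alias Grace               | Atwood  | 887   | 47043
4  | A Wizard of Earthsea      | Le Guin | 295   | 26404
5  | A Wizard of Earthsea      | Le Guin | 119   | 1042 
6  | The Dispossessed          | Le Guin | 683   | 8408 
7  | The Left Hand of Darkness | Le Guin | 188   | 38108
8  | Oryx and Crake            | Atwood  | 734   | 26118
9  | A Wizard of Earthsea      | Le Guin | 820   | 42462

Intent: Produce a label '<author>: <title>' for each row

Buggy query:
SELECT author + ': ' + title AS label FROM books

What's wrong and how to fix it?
Bug: '+' is numeric addition; on text columns SQLite converts them to 0 instead of concatenating

Fix: Replace + with || to concatenate text

Corrected query:
SELECT author || ': ' || title AS label FROM books

Result:
label                             
----------------------------------
Le Guin: The Lathe of Heaven      
Atwood: Alias Grace               
Atwood: Alias Grace               
Le Guin: A Wizard of Earthsea     
Le Guin: A Wizard of Earthsea     
Le Guin: The Dispossessed         
Le Guin: The Left Hand of Darkness
Atwood: Oryx and Crake            
Le Guin: A Wizard of Earthsea     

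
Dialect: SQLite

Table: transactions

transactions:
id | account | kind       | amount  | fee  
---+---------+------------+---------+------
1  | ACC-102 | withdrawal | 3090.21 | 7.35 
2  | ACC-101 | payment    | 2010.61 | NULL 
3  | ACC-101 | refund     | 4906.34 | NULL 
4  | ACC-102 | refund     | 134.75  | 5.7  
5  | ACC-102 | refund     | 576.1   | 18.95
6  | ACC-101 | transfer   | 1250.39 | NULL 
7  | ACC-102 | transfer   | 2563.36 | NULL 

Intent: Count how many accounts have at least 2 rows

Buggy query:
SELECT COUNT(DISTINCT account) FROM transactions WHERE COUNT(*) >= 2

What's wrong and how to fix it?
Bug: COUNT(*) cannot appear in WHERE; the per-group count doesn't exist yet

Fix: Group first with HAVING COUNT(*) >= 2, then COUNT the resulting groups

Corrected query:
SELECT COUNT(*) FROM (SELECT account FROM transactions GROUP BY account HAVING COUNT(*) >= 2)

Result:
COUNT(*)
--------
2       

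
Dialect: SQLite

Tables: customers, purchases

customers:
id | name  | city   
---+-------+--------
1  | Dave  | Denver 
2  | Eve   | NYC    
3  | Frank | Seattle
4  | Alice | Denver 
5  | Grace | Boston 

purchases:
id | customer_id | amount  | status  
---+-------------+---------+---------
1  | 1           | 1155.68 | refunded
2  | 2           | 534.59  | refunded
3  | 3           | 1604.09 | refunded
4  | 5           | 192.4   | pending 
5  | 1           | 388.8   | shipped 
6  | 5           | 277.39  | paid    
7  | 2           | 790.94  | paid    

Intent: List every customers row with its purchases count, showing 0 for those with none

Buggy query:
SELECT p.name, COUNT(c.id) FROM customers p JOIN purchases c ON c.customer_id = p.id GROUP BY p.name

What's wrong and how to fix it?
Bug: An inner join excludes parents with zero children

Fix: Switch to LEFT JOIN to retain unmatched parent rows

Corrected query:
SELECT p.name, COUNT(c.id) FROM customers p LEFT JOIN purchases c ON c.customer_id = p.id GROUP BY p.name

Result:
name  | COUNT(c.id)
------+------------
Alice | 0          
Dave  | 2          
Eve   | 2          
Frank | 1          
Grace | 2          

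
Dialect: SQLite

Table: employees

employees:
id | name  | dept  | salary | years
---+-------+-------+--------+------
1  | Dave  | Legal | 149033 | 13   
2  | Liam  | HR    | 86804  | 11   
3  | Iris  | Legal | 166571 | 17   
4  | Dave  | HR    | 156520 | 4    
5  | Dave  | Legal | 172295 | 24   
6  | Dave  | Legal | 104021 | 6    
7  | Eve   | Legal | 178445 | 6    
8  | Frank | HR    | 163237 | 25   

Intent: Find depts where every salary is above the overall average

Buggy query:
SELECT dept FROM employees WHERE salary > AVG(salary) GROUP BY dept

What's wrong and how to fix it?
Bug: WHERE evaluates per row before aggregation, so AVG() is unavailable

Fix: Compute the overall average in a scalar subquery and compare each group's MIN against it in HAVING

Corrected query:
SELECT dept FROM employees GROUP BY dept HAVING MIN(salary) > (SELECT AVG(salary) FROM employees)

Result:
(no rows)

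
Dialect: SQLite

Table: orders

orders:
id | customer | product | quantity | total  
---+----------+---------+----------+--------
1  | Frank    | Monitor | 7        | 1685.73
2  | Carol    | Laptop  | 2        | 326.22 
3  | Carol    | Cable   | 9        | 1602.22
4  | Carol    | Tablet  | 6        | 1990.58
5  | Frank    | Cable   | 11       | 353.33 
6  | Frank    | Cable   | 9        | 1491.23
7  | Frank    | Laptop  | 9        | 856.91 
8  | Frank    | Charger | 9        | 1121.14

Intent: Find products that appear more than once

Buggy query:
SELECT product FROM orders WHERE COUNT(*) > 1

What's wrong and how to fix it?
Bug: COUNT(*) is an aggregate and cannot be used in WHERE

Fix: GROUP BY product, then filter groups with HAVING COUNT(*) > 1

Corrected query:
SELECT product FROM orders GROUP BY product HAVING COUNT(*) > 1

Result:
product
-------
Cable  
Laptop 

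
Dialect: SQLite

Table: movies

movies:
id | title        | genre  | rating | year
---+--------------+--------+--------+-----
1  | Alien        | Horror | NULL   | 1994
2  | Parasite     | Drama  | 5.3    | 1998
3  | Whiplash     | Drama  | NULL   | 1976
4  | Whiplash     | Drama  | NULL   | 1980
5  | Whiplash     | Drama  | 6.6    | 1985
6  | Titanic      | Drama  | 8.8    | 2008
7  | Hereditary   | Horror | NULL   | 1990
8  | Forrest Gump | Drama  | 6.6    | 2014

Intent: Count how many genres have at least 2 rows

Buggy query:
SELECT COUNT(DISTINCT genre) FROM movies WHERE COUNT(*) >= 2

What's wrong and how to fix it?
Bug: COUNT(*) cannot appear in WHERE; the per-group count doesn't exist yet

Fix: Use a subquery that GROUPs and filters with HAVING, then count its rows

Corrected query:
SELECT COUNT(*) FROM (SELECT genre FROM movies GROUP BY genre HAVING COUNT(*) >= 2)

Result:
COUNT(*)
--------
2       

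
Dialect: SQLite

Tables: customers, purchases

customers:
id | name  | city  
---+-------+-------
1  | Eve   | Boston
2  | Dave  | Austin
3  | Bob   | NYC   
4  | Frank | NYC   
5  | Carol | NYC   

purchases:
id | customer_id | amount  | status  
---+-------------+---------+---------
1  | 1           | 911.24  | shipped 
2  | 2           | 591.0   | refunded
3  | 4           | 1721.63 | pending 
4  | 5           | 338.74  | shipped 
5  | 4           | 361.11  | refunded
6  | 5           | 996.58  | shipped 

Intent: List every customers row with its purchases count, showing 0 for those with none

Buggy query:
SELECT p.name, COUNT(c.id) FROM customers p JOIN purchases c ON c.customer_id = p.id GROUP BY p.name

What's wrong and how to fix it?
Bug: INNER JOIN drops customers rows that have no matching purchases rows

Fix: Use LEFT JOIN so parents without children still appear (COUNT(c.id) gives 0)

Corrected query:
SELECT p.name, COUNT(c.id) FROM customers p LEFT JOIN purchases c ON c.customer_id = p.id GROUP BY p.name

Result:
name  | COUNT(c.id)
------+------------
Bob   | 0          
Carol | 2          
Dave  | 1          
Eve   | 1          
Frank | 2          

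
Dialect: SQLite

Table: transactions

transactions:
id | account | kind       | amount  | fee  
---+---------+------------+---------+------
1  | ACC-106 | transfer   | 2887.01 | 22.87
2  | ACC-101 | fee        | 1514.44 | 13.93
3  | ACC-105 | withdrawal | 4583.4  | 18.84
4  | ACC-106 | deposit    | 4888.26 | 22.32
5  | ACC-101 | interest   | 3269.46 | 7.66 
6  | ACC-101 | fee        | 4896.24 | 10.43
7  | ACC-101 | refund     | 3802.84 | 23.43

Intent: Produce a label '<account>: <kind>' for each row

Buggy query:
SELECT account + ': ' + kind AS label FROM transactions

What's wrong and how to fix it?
Bug: '+' is numeric addition; on text columns SQLite converts them to 0 instead of concatenating

Fix: Use the || operator for string concatenation

Corrected query:
SELECT account || ': ' || kind AS label FROM transactions

Result:
label              
-------------------
ACC-106: transfer  
ACC-101: fee       
ACC-105: withdrawal
ACC-106: deposit   
ACC-101: interest  
ACC-101: fee       
ACC-101: refund    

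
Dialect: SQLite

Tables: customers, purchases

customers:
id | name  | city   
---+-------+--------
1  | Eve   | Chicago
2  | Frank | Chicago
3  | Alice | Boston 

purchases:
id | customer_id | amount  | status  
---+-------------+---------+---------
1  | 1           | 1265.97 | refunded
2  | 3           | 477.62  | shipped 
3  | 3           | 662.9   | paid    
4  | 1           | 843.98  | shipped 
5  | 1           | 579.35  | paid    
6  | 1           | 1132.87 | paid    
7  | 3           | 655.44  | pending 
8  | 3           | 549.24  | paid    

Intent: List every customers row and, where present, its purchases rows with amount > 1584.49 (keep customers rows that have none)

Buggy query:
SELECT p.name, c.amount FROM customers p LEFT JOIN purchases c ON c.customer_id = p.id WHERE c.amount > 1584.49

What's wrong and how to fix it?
Bug: A WHERE condition on the right-hand table after LEFT JOIN drops unmatched parents

Fix: Put 'c.amount > 1584.49' in the JOIN's ON clause instead of WHERE

Corrected query:
SELECT p.name, c.amount FROM customers p LEFT JOIN purchases c ON c.customer_id = p.id AND c.amount > 1584.49

Result:
name  | amount
------+-------
Eve   | NULL  
Frank | NULL  
Alice | NULL  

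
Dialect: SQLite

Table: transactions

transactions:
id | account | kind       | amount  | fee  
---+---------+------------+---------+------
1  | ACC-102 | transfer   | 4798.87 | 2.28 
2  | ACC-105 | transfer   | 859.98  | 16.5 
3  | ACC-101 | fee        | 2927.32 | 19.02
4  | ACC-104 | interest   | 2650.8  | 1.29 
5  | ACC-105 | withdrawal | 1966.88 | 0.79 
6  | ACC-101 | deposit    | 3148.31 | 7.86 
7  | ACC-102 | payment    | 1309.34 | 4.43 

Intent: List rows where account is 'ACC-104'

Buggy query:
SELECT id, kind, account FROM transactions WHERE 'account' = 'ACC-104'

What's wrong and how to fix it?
Bug: Single quotes denote string literals in SQL; the column name is being compared as a constant string

Fix: Reference the column as account without single quotes

Corrected query:
SELECT id, kind, account FROM transactions WHERE account = 'ACC-104'

Result:
id | kind     | account
---+----------+--------
4  | interest | ACC-104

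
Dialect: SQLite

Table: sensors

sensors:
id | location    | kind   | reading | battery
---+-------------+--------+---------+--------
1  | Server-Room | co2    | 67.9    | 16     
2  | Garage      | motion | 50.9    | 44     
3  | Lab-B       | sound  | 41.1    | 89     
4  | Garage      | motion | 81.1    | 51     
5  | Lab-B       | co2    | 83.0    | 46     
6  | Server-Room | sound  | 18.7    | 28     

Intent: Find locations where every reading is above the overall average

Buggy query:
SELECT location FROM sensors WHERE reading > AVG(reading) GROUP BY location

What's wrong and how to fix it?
Bug: WHERE evaluates per row before aggregation, so AVG() is unavailable

Fix: Use a subquery for AVG and a HAVING MIN(...) filter so the condition holds for every row in the group

Corrected query:
SELECT location FROM sensors GROUP BY location HAVING MIN(reading) > (SELECT AVG(reading) FROM sensors)

Result:
(no rows)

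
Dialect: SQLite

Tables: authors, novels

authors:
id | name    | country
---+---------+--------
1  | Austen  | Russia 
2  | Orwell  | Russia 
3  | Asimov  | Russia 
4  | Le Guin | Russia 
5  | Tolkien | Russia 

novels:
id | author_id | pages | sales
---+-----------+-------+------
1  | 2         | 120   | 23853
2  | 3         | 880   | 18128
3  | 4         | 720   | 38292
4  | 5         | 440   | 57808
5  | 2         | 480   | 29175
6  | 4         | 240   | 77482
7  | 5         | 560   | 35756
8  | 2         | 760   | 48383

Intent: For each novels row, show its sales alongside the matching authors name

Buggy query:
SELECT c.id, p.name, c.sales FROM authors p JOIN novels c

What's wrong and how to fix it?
Bug: JOIN with no ON clause produces a cartesian product; every novels row pairs with every authors row

Fix: Specify the join condition linking the foreign key to the parent id

Corrected query:
SELECT c.id, p.name, c.sales FROM authors p JOIN novels c ON c.author_id = p.id

Result:
id | name    | sales
---+---------+------
1  | Orwell  | 23853
2  | Asimov  | 18128
3  | Le Guin | 38292
4  | Tolkien | 57808
5  | Orwell  | 29175
6  | Le Guin | 77482
7  | Tolkien | 35756
8  | Orwell  | 48383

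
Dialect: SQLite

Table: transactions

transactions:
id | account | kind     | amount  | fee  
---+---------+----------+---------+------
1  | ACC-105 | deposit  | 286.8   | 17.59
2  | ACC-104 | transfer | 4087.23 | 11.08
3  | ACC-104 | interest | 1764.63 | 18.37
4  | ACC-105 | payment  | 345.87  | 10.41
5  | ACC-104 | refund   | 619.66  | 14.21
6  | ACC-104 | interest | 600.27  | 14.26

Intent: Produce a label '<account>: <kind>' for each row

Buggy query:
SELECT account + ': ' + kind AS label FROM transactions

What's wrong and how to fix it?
Bug: '+' is numeric addition; on text columns SQLite converts them to 0 instead of concatenating

Fix: Replace + with || to concatenate text

Corrected query:
SELECT account || ': ' || kind AS label FROM transactions

Result:
label            
-----------------
ACC-105: deposit 
ACC-104: transfer
ACC-104: interest
ACC-105: payment 
ACC-104: refund  
ACC-104: interest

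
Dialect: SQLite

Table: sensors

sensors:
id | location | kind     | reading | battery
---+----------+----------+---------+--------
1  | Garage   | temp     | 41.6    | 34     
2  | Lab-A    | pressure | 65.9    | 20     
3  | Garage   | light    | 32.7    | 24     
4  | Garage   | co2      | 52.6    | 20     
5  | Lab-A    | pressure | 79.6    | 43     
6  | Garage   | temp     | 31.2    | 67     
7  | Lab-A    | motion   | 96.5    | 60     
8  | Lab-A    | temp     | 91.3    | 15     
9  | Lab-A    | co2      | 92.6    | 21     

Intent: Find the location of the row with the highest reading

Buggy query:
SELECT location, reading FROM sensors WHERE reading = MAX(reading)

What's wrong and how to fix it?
Bug: MAX(reading) is an aggregate and cannot be used directly in WHERE

Fix: Use a subquery: WHERE reading = (SELECT MAX(reading) FROM sensors)

Corrected query:
SELECT location, reading FROM sensors WHERE reading = (SELECT MAX(reading) FROM sensors)

Result:
location | reading
---------+--------
Lab-A    | 96.5   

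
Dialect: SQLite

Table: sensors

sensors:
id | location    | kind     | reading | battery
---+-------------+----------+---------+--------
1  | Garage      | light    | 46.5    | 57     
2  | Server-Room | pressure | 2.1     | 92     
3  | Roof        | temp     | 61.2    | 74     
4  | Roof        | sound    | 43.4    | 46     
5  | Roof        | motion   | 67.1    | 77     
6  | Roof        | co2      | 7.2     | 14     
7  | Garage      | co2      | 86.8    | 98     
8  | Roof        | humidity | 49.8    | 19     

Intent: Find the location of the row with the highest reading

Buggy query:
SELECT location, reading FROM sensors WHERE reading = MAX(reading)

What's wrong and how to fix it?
Bug: WHERE is evaluated per row; an aggregate over the whole table isn't defined there

Fix: Use a subquery: WHERE reading = (SELECT MAX(reading) FROM sensors)

Corrected query:
SELECT location, reading FROM sensors WHERE reading = (SELECT MAX(reading) FROM sensors)

Result:
location | reading
---------+--------
Garage   | 86.8   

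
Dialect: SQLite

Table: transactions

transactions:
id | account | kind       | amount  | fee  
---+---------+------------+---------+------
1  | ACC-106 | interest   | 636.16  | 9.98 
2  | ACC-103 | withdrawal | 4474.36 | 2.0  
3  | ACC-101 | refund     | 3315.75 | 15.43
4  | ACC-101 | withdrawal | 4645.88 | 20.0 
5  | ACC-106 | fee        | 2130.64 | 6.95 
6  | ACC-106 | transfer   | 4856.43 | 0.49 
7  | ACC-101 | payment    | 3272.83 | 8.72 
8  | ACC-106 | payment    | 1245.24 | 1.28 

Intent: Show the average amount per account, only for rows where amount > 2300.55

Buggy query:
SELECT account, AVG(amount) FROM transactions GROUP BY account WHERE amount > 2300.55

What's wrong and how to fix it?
Bug: WHERE cannot follow GROUP BY

Fix: Place WHERE between FROM and GROUP BY

Corrected query:
SELECT account, AVG(amount) FROM transactions WHERE amount > 2300.55 GROUP BY account

Result:
account | AVG(amount)
--------+------------
ACC-101 | 3744.82    
ACC-103 | 4474.36    
ACC-106 | 4856.43    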